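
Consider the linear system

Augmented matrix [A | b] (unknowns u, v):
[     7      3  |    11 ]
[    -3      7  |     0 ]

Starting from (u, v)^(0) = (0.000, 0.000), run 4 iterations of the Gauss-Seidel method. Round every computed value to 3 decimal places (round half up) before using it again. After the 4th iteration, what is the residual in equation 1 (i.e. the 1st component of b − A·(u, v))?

Iteration 1:
  u = (11 - (3)·0.000) / (7) = 1.571
  v = (0 - (-3)·1.571) / (7) = 0.673
Iteration 2:
  u = (11 - (3)·0.673) / (7) = 1.283
  v = (0 - (-3)·1.283) / (7) = 0.550
Iteration 3:
  u = (11 - (3)·0.550) / (7) = 1.336
  v = (0 - (-3)·1.336) / (7) = 0.573
Iteration 4:
  u = (11 - (3)·0.573) / (7) = 1.326
  v = (0 - (-3)·1.326) / (7) = 0.568
Residual b − A·x = (0.014, 0.002)

0.014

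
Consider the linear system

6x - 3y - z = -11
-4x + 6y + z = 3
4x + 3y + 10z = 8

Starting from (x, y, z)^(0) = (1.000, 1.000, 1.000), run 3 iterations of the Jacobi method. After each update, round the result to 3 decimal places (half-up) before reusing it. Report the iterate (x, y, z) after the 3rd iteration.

(-1.820, -0.539, 1.415)

Iteration 1:
  x = (-11 - (-3)·1.000 - (-1)·1.000) / (6) = -1.167
  y = (3 - (-4)·1.000 - (1)·1.000) / (6) = 1.000
  z = (8 - (4)·1.000 - (3)·1.000) / (10) = 0.100
Iteration 2:
  x = (-11 - (-3)·1.000 - (-1)·0.100) / (6) = -1.317
  y = (3 - (-4)·-1.167 - (1)·0.100) / (6) = -0.295
  z = (8 - (4)·-1.167 - (3)·1.000) / (10) = 0.967
Iteration 3:
  x = (-11 - (-3)·-0.295 - (-1)·0.967) / (6) = -1.820
  y = (3 - (-4)·-1.317 - (1)·0.967) / (6) = -0.539
  z = (8 - (4)·-1.317 - (3)·-0.295) / (10) = 1.415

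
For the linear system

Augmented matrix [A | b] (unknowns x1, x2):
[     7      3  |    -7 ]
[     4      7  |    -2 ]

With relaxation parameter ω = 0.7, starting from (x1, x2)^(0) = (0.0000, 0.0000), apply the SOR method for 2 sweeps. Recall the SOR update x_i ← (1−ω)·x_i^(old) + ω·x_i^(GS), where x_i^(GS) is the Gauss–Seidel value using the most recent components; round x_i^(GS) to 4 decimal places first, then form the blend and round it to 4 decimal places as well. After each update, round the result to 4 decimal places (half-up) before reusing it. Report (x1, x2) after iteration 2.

Iteration 1:
  x1: GS value = (-7 - (3)·0.0000) / (7) = -1.0000;  x1 ← (1−ω)·0.0000 + ω·-1.0000 = -0.7000
  x2: GS value = (-2 - (4)·-0.7000) / (7) = 0.1143;  x2 ← (1−ω)·0.0000 + ω·0.1143 = 0.0800
Iteration 2:
  x1: GS value = (-7 - (3)·0.0800) / (7) = -1.0343;  x1 ← (1−ω)·-0.7000 + ω·-1.0343 = -0.9340
  x2: GS value = (-2 - (4)·-0.9340) / (7) = 0.2480;  x2 ← (1−ω)·0.0800 + ω·0.2480 = 0.1976

(-0.9340, 0.1976)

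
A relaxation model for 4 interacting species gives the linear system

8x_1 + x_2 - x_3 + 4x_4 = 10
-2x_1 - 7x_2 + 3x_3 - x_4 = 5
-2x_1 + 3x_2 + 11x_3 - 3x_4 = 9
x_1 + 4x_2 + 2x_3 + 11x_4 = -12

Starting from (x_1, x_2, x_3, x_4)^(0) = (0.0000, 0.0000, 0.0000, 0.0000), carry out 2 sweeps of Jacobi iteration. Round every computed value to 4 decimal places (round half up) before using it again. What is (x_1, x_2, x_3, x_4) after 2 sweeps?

(1.9870, -0.5649, 0.9427, -1.0936)

Iteration 1:
  x_1 = (10 - (1)·0.0000 - (-1)·0.0000 - (4)·0.0000) / (8) = 1.2500
  x_2 = (5 - (-2)·0.0000 - (3)·0.0000 - (-1)·0.0000) / (-7) = -0.7143
  x_3 = (9 - (-2)·0.0000 - (3)·0.0000 - (-3)·0.0000) / (11) = 0.8182
  x_4 = (-12 - (1)·0.0000 - (4)·0.0000 - (2)·0.0000) / (11) = -1.0909
Iteration 2:
  x_1 = (10 - (1)·-0.7143 - (-1)·0.8182 - (4)·-1.0909) / (8) = 1.9870
  x_2 = (5 - (-2)·1.2500 - (3)·0.8182 - (-1)·-1.0909) / (-7) = -0.5649
  x_3 = (9 - (-2)·1.2500 - (3)·-0.7143 - (-3)·-1.0909) / (11) = 0.9427
  x_4 = (-12 - (1)·1.2500 - (4)·-0.7143 - (2)·0.8182) / (11) = -1.0936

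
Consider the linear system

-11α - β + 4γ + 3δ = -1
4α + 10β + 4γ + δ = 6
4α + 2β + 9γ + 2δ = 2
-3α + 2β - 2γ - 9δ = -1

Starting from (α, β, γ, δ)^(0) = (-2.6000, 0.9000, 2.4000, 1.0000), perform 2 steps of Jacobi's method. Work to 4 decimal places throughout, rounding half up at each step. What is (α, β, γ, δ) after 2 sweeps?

(0.5614, -0.3085, -0.5630, -0.3572)

Iteration 1:
  α = (-1 - (-1)·0.9000 - (4)·2.4000 - (3)·1.0000) / (-11) = 1.1545
  β = (6 - (4)·-2.6000 - (4)·2.4000 - (1)·1.0000) / (10) = 0.5800
  γ = (2 - (4)·-2.6000 - (2)·0.9000 - (2)·1.0000) / (9) = 0.9556
  δ = (-1 - (-3)·-2.6000 - (2)·0.9000 - (-2)·2.4000) / (-9) = 0.6444
Iteration 2:
  α = (-1 - (-1)·0.5800 - (4)·0.9556 - (3)·0.6444) / (-11) = 0.5614
  β = (6 - (4)·1.1545 - (4)·0.9556 - (1)·0.6444) / (10) = -0.3085
  γ = (2 - (4)·1.1545 - (2)·0.5800 - (2)·0.6444) / (9) = -0.5630
  δ = (-1 - (-3)·1.1545 - (2)·0.5800 - (-2)·0.9556) / (-9) = -0.3572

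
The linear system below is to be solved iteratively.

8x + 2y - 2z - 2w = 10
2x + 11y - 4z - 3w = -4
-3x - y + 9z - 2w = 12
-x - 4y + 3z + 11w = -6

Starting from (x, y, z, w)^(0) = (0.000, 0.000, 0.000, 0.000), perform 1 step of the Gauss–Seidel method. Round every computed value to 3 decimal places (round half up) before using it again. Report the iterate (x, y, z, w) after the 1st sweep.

Iteration 1:
  x = (10 - (2)·0.000 - (-2)·0.000 - (-2)·0.000) / (8) = 1.250
  y = (-4 - (2)·1.250 - (-4)·0.000 - (-3)·0.000) / (11) = -0.591
  z = (12 - (-3)·1.250 - (-1)·-0.591 - (-2)·0.000) / (9) = 1.684
  w = (-6 - (-1)·1.250 - (-4)·-0.591 - (3)·1.684) / (11) = -1.106

(1.250, -0.591, 1.684, -1.106)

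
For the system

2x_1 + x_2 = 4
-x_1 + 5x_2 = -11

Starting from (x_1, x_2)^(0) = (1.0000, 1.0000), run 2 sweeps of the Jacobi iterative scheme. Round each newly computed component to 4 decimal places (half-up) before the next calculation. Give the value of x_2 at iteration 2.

-1.9000

Iteration 1:
  x_1 = (4 - (1)·1.0000) / (2) = 1.5000
  x_2 = (-11 - (-1)·1.0000) / (5) = -2.0000
Iteration 2:
  x_1 = (4 - (1)·-2.0000) / (2) = 3.0000
  x_2 = (-11 - (-1)·1.5000) / (5) = -1.9000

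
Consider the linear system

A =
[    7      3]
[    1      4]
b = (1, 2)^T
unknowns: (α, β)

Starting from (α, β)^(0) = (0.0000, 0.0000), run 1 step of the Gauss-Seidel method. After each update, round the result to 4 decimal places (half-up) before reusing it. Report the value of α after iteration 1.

0.1429

Iteration 1:
  α = (1 - (3)·0.0000) / (7) = 0.1429
  β = (2 - (1)·0.1429) / (4) = 0.4643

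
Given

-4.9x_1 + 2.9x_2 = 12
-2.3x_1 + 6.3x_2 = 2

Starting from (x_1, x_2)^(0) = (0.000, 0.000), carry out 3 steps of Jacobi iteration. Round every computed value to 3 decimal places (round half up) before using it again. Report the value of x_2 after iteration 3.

-0.508

Iteration 1:
  x_1 = (12 - (2.9)·0.000) / (-4.9) = -2.449
  x_2 = (2 - (-2.3)·0.000) / (6.3) = 0.317
Iteration 2:
  x_1 = (12 - (2.9)·0.317) / (-4.9) = -2.261
  x_2 = (2 - (-2.3)·-2.449) / (6.3) = -0.577
Iteration 3:
  x_1 = (12 - (2.9)·-0.577) / (-4.9) = -2.790
  x_2 = (2 - (-2.3)·-2.261) / (6.3) = -0.508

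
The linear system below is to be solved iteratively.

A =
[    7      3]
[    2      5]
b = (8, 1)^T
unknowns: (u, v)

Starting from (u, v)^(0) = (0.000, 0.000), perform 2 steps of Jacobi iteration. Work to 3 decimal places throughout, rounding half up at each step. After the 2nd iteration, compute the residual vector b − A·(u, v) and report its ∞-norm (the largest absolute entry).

1.372

Iteration 1:
  u = (8 - (3)·0.000) / (7) = 1.143
  v = (1 - (2)·0.000) / (5) = 0.200
Iteration 2:
  u = (8 - (3)·0.200) / (7) = 1.057
  v = (1 - (2)·1.143) / (5) = -0.257
Residual b − A·x = (1.372, 0.171); ∞-norm = 1.372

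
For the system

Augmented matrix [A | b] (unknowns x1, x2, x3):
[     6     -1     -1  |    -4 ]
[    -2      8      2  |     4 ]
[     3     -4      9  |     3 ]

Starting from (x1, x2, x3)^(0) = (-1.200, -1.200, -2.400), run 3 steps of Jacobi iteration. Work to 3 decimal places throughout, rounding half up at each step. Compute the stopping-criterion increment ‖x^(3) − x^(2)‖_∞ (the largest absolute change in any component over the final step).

Iteration 1:
  x1 = (-4 - (-1)·-1.200 - (-1)·-2.400) / (6) = -1.267
  x2 = (4 - (-2)·-1.200 - (2)·-2.400) / (8) = 0.800
  x3 = (3 - (3)·-1.200 - (-4)·-1.200) / (9) = 0.200
Iteration 2:
  x1 = (-4 - (-1)·0.800 - (-1)·0.200) / (6) = -0.500
  x2 = (4 - (-2)·-1.267 - (2)·0.200) / (8) = 0.133
  x3 = (3 - (3)·-1.267 - (-4)·0.800) / (9) = 1.111
Iteration 3:
  x1 = (-4 - (-1)·0.133 - (-1)·1.111) / (6) = -0.459
  x2 = (4 - (-2)·-0.500 - (2)·1.111) / (8) = 0.097
  x3 = (3 - (3)·-0.500 - (-4)·0.133) / (9) = 0.559
Change: (0.041, -0.036, -0.552) → max |·| = 0.552

0.552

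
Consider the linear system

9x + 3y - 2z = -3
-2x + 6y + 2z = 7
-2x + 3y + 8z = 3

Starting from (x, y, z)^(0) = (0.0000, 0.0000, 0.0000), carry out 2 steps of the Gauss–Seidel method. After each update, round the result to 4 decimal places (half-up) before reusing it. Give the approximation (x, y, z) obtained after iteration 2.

(-0.7084, 0.9653, -0.1641)

Iteration 1:
  x = (-3 - (3)·0.0000 - (-2)·0.0000) / (9) = -0.3333
  y = (7 - (-2)·-0.3333 - (2)·0.0000) / (6) = 1.0556
  z = (3 - (-2)·-0.3333 - (3)·1.0556) / (8) = -0.1042
Iteration 2:
  x = (-3 - (3)·1.0556 - (-2)·-0.1042) / (9) = -0.7084
  y = (7 - (-2)·-0.7084 - (2)·-0.1042) / (6) = 0.9653
  z = (3 - (-2)·-0.7084 - (3)·0.9653) / (8) = -0.1641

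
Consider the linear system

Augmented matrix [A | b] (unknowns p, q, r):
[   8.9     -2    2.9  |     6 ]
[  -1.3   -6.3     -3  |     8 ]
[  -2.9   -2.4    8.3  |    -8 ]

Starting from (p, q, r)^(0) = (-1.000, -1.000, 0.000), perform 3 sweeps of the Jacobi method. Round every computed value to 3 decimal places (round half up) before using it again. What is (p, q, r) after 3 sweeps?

(0.902, -0.937, -0.803)

Iteration 1:
  p = (6 - (-2)·-1.000 - (2.9)·0.000) / (8.9) = 0.449
  q = (8 - (-1.3)·-1.000 - (-3)·0.000) / (-6.3) = -1.063
  r = (-8 - (-2.9)·-1.000 - (-2.4)·-1.000) / (8.3) = -1.602
Iteration 2:
  p = (6 - (-2)·-1.063 - (2.9)·-1.602) / (8.9) = 0.957
  q = (8 - (-1.3)·0.449 - (-3)·-1.602) / (-6.3) = -0.600
  r = (-8 - (-2.9)·0.449 - (-2.4)·-1.063) / (8.3) = -1.114
Iteration 3:
  p = (6 - (-2)·-0.600 - (2.9)·-1.114) / (8.9) = 0.902
  q = (8 - (-1.3)·0.957 - (-3)·-1.114) / (-6.3) = -0.937
  r = (-8 - (-2.9)·0.957 - (-2.4)·-0.600) / (8.3) = -0.803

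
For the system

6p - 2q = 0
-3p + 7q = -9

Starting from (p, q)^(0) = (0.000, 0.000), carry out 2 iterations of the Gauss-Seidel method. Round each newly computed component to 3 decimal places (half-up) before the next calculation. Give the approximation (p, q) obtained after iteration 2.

Iteration 1:
  p = (0 - (-2)·0.000) / (6) = 0.000
  q = (-9 - (-3)·0.000) / (7) = -1.286
Iteration 2:
  p = (0 - (-2)·-1.286) / (6) = -0.429
  q = (-9 - (-3)·-0.429) / (7) = -1.470

(-0.429, -1.470)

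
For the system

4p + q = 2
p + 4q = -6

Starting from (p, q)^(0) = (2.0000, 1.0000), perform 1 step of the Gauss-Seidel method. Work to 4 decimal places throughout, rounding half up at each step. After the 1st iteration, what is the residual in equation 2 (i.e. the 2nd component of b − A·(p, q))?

0.0000

Iteration 1:
  p = (2 - (1)·1.0000) / (4) = 0.2500
  q = (-6 - (1)·0.2500) / (4) = -1.5625
Residual b − A·x = (2.5625, 0.0000)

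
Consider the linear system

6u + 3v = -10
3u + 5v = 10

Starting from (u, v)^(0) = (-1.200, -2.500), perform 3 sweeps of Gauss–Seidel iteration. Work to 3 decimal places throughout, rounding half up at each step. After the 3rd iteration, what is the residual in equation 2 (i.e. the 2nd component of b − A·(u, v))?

0.002

Iteration 1:
  u = (-10 - (3)·-2.500) / (6) = -0.417
  v = (10 - (3)·-0.417) / (5) = 2.250
Iteration 2:
  u = (-10 - (3)·2.250) / (6) = -2.792
  v = (10 - (3)·-2.792) / (5) = 3.675
Iteration 3:
  u = (-10 - (3)·3.675) / (6) = -3.504
  v = (10 - (3)·-3.504) / (5) = 4.102
Residual b − A·x = (-1.282, 0.002)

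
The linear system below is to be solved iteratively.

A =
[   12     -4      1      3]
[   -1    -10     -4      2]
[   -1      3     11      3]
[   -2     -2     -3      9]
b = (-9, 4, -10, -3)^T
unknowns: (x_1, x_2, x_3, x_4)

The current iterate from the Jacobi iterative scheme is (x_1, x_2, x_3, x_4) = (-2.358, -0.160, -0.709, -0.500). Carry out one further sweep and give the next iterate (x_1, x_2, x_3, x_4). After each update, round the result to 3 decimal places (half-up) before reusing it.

(-0.619, 0.019, -0.943, -1.129)

One sweep:
  x_1 = (-9 - (-4)·-0.160 - (1)·-0.709 - (3)·-0.500) / (12) = -0.619
  x_2 = (4 - (-1)·-2.358 - (-4)·-0.709 - (2)·-0.500) / (-10) = 0.019
  x_3 = (-10 - (-1)·-2.358 - (3)·-0.160 - (3)·-0.500) / (11) = -0.943
  x_4 = (-3 - (-2)·-2.358 - (-2)·-0.160 - (-3)·-0.709) / (9) = -1.129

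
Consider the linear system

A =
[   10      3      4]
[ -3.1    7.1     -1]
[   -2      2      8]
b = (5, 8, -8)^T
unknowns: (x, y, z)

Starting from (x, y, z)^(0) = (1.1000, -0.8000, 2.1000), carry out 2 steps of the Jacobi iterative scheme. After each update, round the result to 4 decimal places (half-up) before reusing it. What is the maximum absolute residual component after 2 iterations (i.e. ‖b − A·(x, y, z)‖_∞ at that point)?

6.5832

Iteration 1:
  x = (5 - (3)·-0.8000 - (4)·2.1000) / (10) = -0.1000
  y = (8 - (-3.1)·1.1000 - (-1)·2.1000) / (7.1) = 1.9028
  z = (-8 - (-2)·1.1000 - (2)·-0.8000) / (8) = -0.5250
Iteration 2:
  x = (5 - (3)·1.9028 - (4)·-0.5250) / (10) = 0.1392
  y = (8 - (-3.1)·-0.1000 - (-1)·-0.5250) / (7.1) = 1.0092
  z = (-8 - (-2)·-0.1000 - (2)·1.9028) / (8) = -1.5007
Residual b − A·x = (6.5832, -0.2345, 2.2656); ∞-norm = 6.5832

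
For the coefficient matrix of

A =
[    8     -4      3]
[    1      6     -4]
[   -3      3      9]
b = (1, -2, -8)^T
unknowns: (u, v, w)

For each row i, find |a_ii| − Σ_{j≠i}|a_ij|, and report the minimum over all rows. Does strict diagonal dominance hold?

1

row 1: |8| − (4+3) = 1
row 2: |6| − (1+4) = 1
row 3: |9| − (3+3) = 3
minimum over rows = 1 → strictly diagonally dominant (convergence guaranteed)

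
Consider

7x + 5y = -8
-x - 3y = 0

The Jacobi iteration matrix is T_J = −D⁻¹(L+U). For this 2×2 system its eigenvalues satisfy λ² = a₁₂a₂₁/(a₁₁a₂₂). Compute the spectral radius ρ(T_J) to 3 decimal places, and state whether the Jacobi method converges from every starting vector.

a₁₂a₂₁/(a₁₁a₂₂) = (5)·(-1) / ((7)·(-3)) = 0.238095
ρ = √|0.238095| = √0.238095 = 0.488
ρ < 1, so Jacobi converges

0.488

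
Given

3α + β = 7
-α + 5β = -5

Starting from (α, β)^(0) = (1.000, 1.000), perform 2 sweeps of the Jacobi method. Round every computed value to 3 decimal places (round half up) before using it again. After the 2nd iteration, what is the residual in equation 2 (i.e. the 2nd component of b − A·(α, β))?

0.600

Iteration 1:
  α = (7 - (1)·1.000) / (3) = 2.000
  β = (-5 - (-1)·1.000) / (5) = -0.800
Iteration 2:
  α = (7 - (1)·-0.800) / (3) = 2.600
  β = (-5 - (-1)·2.000) / (5) = -0.600
Residual b − A·x = (-0.200, 0.600)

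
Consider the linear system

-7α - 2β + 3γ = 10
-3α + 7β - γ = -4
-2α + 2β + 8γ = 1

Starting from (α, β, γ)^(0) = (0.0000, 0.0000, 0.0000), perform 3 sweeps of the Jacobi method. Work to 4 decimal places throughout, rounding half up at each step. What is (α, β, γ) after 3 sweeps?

(-1.1338, -1.1035, 0.1135)

Iteration 1:
  α = (10 - (-2)·0.0000 - (3)·0.0000) / (-7) = -1.4286
  β = (-4 - (-3)·0.0000 - (-1)·0.0000) / (7) = -0.5714
  γ = (1 - (-2)·0.0000 - (2)·0.0000) / (8) = 0.1250
Iteration 2:
  α = (10 - (-2)·-0.5714 - (3)·0.1250) / (-7) = -1.2117
  β = (-4 - (-3)·-1.4286 - (-1)·0.1250) / (7) = -1.1658
  γ = (1 - (-2)·-1.4286 - (2)·-0.5714) / (8) = -0.0893
Iteration 3:
  α = (10 - (-2)·-1.1658 - (3)·-0.0893) / (-7) = -1.1338
  β = (-4 - (-3)·-1.2117 - (-1)·-0.0893) / (7) = -1.1035
  γ = (1 - (-2)·-1.2117 - (2)·-1.1658) / (8) = 0.1135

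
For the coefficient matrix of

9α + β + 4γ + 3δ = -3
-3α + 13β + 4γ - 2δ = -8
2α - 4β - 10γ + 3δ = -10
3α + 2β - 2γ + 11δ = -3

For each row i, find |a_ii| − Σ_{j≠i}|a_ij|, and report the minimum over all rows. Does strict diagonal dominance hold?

1

row 1: |9| − (1+4+3) = 1
row 2: |13| − (3+4+2) = 4
row 3: |-10| − (2+4+3) = 1
row 4: |11| − (3+2+2) = 4
minimum over rows = 1 → strictly diagonally dominant (convergence guaranteed)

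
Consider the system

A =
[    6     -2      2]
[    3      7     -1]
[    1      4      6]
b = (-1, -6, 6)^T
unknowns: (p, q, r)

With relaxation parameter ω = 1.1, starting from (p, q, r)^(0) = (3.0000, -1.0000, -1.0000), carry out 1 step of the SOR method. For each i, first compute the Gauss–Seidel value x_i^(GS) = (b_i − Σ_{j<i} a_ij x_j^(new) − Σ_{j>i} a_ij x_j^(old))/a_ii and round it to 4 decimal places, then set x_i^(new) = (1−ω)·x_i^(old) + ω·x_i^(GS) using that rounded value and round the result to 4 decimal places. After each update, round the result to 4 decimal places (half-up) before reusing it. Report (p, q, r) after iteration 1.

Iteration 1:
  p: GS value = (-1 - (-2)·-1.0000 - (2)·-1.0000) / (6) = -0.1667;  p ← (1−ω)·3.0000 + ω·-0.1667 = -0.4834
  q: GS value = (-6 - (3)·-0.4834 - (-1)·-1.0000) / (7) = -0.7928;  q ← (1−ω)·-1.0000 + ω·-0.7928 = -0.7721
  r: GS value = (6 - (1)·-0.4834 - (4)·-0.7721) / (6) = 1.5953;  r ← (1−ω)·-1.0000 + ω·1.5953 = 1.8548

(-0.4834, -0.7721, 1.8548)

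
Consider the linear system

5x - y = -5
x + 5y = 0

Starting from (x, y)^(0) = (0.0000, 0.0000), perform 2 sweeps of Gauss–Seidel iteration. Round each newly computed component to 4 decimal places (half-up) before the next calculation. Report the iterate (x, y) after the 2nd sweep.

(-0.9600, 0.1920)

Iteration 1:
  x = (-5 - (-1)·0.0000) / (5) = -1.0000
  y = (0 - (1)·-1.0000) / (5) = 0.2000
Iteration 2:
  x = (-5 - (-1)·0.2000) / (5) = -0.9600
  y = (0 - (1)·-0.9600) / (5) = 0.1920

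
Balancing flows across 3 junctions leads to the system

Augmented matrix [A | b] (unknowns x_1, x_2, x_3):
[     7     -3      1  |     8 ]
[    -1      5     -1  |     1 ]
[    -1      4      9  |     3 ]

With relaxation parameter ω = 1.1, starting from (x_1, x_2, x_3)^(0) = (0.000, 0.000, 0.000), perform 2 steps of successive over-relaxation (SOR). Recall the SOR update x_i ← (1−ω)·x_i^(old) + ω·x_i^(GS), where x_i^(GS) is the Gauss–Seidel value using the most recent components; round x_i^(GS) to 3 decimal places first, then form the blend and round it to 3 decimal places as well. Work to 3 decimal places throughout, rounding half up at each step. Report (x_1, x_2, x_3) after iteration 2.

Iteration 1:
  x_1: GS value = (8 - (-3)·0.000 - (1)·0.000) / (7) = 1.143;  x_1 ← (1−ω)·0.000 + ω·1.143 = 1.257
  x_2: GS value = (1 - (-1)·1.257 - (-1)·0.000) / (5) = 0.451;  x_2 ← (1−ω)·0.000 + ω·0.451 = 0.496
  x_3: GS value = (3 - (-1)·1.257 - (4)·0.496) / (9) = 0.253;  x_3 ← (1−ω)·0.000 + ω·0.253 = 0.278
Iteration 2:
  x_1: GS value = (8 - (-3)·0.496 - (1)·0.278) / (7) = 1.316;  x_1 ← (1−ω)·1.257 + ω·1.316 = 1.322
  x_2: GS value = (1 - (-1)·1.322 - (-1)·0.278) / (5) = 0.520;  x_2 ← (1−ω)·0.496 + ω·0.520 = 0.522
  x_3: GS value = (3 - (-1)·1.322 - (4)·0.522) / (9) = 0.248;  x_3 ← (1−ω)·0.278 + ω·0.248 = 0.245

(1.322, 0.522, 0.245)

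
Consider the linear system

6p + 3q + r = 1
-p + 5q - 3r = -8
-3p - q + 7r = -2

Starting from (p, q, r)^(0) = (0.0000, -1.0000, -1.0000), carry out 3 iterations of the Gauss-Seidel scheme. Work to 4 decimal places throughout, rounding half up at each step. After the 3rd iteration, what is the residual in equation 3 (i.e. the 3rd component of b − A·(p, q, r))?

0.0002

Iteration 1:
  p = (1 - (3)·-1.0000 - (1)·-1.0000) / (6) = 0.8333
  q = (-8 - (-1)·0.8333 - (-3)·-1.0000) / (5) = -2.0333
  r = (-2 - (-3)·0.8333 - (-1)·-2.0333) / (7) = -0.2191
Iteration 2:
  p = (1 - (3)·-2.0333 - (1)·-0.2191) / (6) = 1.2198
  q = (-8 - (-1)·1.2198 - (-3)·-0.2191) / (5) = -1.4875
  r = (-2 - (-3)·1.2198 - (-1)·-1.4875) / (7) = 0.0246
Iteration 3:
  p = (1 - (3)·-1.4875 - (1)·0.0246) / (6) = 0.9063
  q = (-8 - (-1)·0.9063 - (-3)·0.0246) / (5) = -1.4040
  r = (-2 - (-3)·0.9063 - (-1)·-1.4040) / (7) = -0.0979
Residual b − A·x = (-0.1279, -0.3674, 0.0002)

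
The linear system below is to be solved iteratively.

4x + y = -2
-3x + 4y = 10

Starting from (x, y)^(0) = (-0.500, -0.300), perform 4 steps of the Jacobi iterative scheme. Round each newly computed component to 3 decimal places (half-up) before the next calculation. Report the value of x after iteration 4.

-0.932

Iteration 1:
  x = (-2 - (1)·-0.300) / (4) = -0.425
  y = (10 - (-3)·-0.500) / (4) = 2.125
Iteration 2:
  x = (-2 - (1)·2.125) / (4) = -1.031
  y = (10 - (-3)·-0.425) / (4) = 2.181
Iteration 3:
  x = (-2 - (1)·2.181) / (4) = -1.045
  y = (10 - (-3)·-1.031) / (4) = 1.727
Iteration 4:
  x = (-2 - (1)·1.727) / (4) = -0.932
  y = (10 - (-3)·-1.045) / (4) = 1.716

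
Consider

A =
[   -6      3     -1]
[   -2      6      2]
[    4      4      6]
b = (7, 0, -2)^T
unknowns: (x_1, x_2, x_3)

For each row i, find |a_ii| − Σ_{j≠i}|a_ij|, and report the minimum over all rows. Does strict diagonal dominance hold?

-2

row 1: |-6| − (3+1) = 2
row 2: |6| − (2+2) = 2
row 3: |6| − (4+4) = -2
minimum over rows = -2 → not strictly diagonally dominant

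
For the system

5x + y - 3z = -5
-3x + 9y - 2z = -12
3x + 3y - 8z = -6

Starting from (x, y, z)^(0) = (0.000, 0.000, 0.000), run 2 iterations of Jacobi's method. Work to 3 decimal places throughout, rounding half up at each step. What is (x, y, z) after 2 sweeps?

(-0.283, -1.500, -0.125)

Iteration 1:
  x = (-5 - (1)·0.000 - (-3)·0.000) / (5) = -1.000
  y = (-12 - (-3)·0.000 - (-2)·0.000) / (9) = -1.333
  z = (-6 - (3)·0.000 - (3)·0.000) / (-8) = 0.750
Iteration 2:
  x = (-5 - (1)·-1.333 - (-3)·0.750) / (5) = -0.283
  y = (-12 - (-3)·-1.000 - (-2)·0.750) / (9) = -1.500
  z = (-6 - (3)·-1.000 - (3)·-1.333) / (-8) = -0.125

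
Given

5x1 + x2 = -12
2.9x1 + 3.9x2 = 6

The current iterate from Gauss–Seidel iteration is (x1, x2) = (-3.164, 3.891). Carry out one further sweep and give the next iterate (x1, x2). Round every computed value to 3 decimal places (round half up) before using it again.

(-3.178, 3.902)

One sweep:
  x1 = (-12 - (1)·3.891) / (5) = -3.178
  x2 = (6 - (2.9)·-3.178) / (3.9) = 3.902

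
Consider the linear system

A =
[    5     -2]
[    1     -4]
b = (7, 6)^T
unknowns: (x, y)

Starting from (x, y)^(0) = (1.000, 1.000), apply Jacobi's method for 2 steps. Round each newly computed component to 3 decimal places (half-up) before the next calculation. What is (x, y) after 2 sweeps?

Iteration 1:
  x = (7 - (-2)·1.000) / (5) = 1.800
  y = (6 - (1)·1.000) / (-4) = -1.250
Iteration 2:
  x = (7 - (-2)·-1.250) / (5) = 0.900
  y = (6 - (1)·1.800) / (-4) = -1.050

(0.900, -1.050)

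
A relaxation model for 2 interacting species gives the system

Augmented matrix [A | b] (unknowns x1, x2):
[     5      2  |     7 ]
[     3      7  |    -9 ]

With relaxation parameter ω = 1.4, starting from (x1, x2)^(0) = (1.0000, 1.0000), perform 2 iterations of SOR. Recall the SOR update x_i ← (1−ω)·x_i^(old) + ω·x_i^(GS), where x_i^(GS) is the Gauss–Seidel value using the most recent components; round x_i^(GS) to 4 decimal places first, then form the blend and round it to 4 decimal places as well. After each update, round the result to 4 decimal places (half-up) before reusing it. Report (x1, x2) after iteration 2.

Iteration 1:
  x1: GS value = (7 - (2)·1.0000) / (5) = 1.0000;  x1 ← (1−ω)·1.0000 + ω·1.0000 = 1.0000
  x2: GS value = (-9 - (3)·1.0000) / (7) = -1.7143;  x2 ← (1−ω)·1.0000 + ω·-1.7143 = -2.8000
Iteration 2:
  x1: GS value = (7 - (2)·-2.8000) / (5) = 2.5200;  x1 ← (1−ω)·1.0000 + ω·2.5200 = 3.1280
  x2: GS value = (-9 - (3)·3.1280) / (7) = -2.6263;  x2 ← (1−ω)·-2.8000 + ω·-2.6263 = -2.5568

(3.1280, -2.5568)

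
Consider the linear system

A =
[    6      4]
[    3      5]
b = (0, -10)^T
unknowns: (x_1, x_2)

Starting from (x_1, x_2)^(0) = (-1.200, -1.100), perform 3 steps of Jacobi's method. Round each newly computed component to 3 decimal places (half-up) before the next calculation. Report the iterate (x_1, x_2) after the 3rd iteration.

(1.627, -2.512)

Iteration 1:
  x_1 = (0 - (4)·-1.100) / (6) = 0.733
  x_2 = (-10 - (3)·-1.200) / (5) = -1.280
Iteration 2:
  x_1 = (0 - (4)·-1.280) / (6) = 0.853
  x_2 = (-10 - (3)·0.733) / (5) = -2.440
Iteration 3:
  x_1 = (0 - (4)·-2.440) / (6) = 1.627
  x_2 = (-10 - (3)·0.853) / (5) = -2.512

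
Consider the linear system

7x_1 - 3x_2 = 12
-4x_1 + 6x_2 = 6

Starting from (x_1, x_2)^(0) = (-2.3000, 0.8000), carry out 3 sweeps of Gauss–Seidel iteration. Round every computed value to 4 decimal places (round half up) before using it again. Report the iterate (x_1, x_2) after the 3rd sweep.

(2.9230, 2.9487)

Iteration 1:
  x_1 = (12 - (-3)·0.8000) / (7) = 2.0571
  x_2 = (6 - (-4)·2.0571) / (6) = 2.3714
Iteration 2:
  x_1 = (12 - (-3)·2.3714) / (7) = 2.7306
  x_2 = (6 - (-4)·2.7306) / (6) = 2.8204
Iteration 3:
  x_1 = (12 - (-3)·2.8204) / (7) = 2.9230
  x_2 = (6 - (-4)·2.9230) / (6) = 2.9487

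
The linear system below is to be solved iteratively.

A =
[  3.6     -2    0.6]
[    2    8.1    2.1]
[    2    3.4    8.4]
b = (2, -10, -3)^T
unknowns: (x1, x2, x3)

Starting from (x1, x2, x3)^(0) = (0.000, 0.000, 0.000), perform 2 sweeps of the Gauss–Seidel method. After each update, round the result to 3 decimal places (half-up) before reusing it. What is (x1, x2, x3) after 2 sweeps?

(-0.218, -1.198, 0.180)

Iteration 1:
  x1 = (2 - (-2)·0.000 - (0.6)·0.000) / (3.6) = 0.556
  x2 = (-10 - (2)·0.556 - (2.1)·0.000) / (8.1) = -1.372
  x3 = (-3 - (2)·0.556 - (3.4)·-1.372) / (8.4) = 0.066
Iteration 2:
  x1 = (2 - (-2)·-1.372 - (0.6)·0.066) / (3.6) = -0.218
  x2 = (-10 - (2)·-0.218 - (2.1)·0.066) / (8.1) = -1.198
  x3 = (-3 - (2)·-0.218 - (3.4)·-1.198) / (8.4) = 0.180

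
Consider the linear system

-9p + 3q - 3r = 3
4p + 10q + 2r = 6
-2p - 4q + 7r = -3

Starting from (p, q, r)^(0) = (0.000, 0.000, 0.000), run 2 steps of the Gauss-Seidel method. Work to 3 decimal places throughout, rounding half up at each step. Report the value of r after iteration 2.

-0.077

Iteration 1:
  p = (3 - (3)·0.000 - (-3)·0.000) / (-9) = -0.333
  q = (6 - (4)·-0.333 - (2)·0.000) / (10) = 0.733
  r = (-3 - (-2)·-0.333 - (-4)·0.733) / (7) = -0.105
Iteration 2:
  p = (3 - (3)·0.733 - (-3)·-0.105) / (-9) = -0.054
  q = (6 - (4)·-0.054 - (2)·-0.105) / (10) = 0.643
  r = (-3 - (-2)·-0.054 - (-4)·0.643) / (7) = -0.077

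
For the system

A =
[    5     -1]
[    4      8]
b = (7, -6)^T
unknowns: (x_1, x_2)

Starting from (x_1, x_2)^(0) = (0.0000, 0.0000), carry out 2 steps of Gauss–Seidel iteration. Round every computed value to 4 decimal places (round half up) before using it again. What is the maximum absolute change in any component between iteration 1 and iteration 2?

Iteration 1:
  x_1 = (7 - (-1)·0.0000) / (5) = 1.4000
  x_2 = (-6 - (4)·1.4000) / (8) = -1.4500
Iteration 2:
  x_1 = (7 - (-1)·-1.4500) / (5) = 1.1100
  x_2 = (-6 - (4)·1.1100) / (8) = -1.3050
Change: (-0.2900, 0.1450) → max |·| = 0.2900

0.2900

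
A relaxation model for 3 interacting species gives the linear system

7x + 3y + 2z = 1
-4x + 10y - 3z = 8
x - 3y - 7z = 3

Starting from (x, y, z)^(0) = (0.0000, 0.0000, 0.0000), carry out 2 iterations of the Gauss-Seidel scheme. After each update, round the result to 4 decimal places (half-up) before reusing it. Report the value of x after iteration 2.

Iteration 1:
  x = (1 - (3)·0.0000 - (2)·0.0000) / (7) = 0.1429
  y = (8 - (-4)·0.1429 - (-3)·0.0000) / (10) = 0.8572
  z = (3 - (1)·0.1429 - (-3)·0.8572) / (-7) = -0.7755
Iteration 2:
  x = (1 - (3)·0.8572 - (2)·-0.7755) / (7) = -0.0029
  y = (8 - (-4)·-0.0029 - (-3)·-0.7755) / (10) = 0.5662
  z = (3 - (1)·-0.0029 - (-3)·0.5662) / (-7) = -0.6716

-0.0029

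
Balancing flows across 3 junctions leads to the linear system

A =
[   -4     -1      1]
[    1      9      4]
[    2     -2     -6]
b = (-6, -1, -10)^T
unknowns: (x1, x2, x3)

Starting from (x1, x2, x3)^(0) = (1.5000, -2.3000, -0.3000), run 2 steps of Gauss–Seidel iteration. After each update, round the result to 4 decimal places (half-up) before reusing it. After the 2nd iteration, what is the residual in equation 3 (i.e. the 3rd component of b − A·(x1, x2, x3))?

Iteration 1:
  x1 = (-6 - (-1)·-2.3000 - (1)·-0.3000) / (-4) = 2.0000
  x2 = (-1 - (1)·2.0000 - (4)·-0.3000) / (9) = -0.2000
  x3 = (-10 - (2)·2.0000 - (-2)·-0.2000) / (-6) = 2.4000
Iteration 2:
  x1 = (-6 - (-1)·-0.2000 - (1)·2.4000) / (-4) = 2.1500
  x2 = (-1 - (1)·2.1500 - (4)·2.4000) / (9) = -1.4167
  x3 = (-10 - (2)·2.1500 - (-2)·-1.4167) / (-6) = 2.8556
Residual b − A·x = (-1.6723, -1.8221, 0.0002)

0.0002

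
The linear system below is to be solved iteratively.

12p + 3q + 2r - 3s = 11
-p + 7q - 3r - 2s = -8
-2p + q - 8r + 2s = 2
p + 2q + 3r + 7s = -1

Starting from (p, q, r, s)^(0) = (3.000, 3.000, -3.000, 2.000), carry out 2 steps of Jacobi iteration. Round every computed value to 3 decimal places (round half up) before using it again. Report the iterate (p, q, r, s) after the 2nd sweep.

(1.259, -1.071, -0.756, 0.152)

Iteration 1:
  p = (11 - (3)·3.000 - (2)·-3.000 - (-3)·2.000) / (12) = 1.167
  q = (-8 - (-1)·3.000 - (-3)·-3.000 - (-2)·2.000) / (7) = -1.429
  r = (2 - (-2)·3.000 - (1)·3.000 - (2)·2.000) / (-8) = -0.125
  s = (-1 - (1)·3.000 - (2)·3.000 - (3)·-3.000) / (7) = -0.143
Iteration 2:
  p = (11 - (3)·-1.429 - (2)·-0.125 - (-3)·-0.143) / (12) = 1.259
  q = (-8 - (-1)·1.167 - (-3)·-0.125 - (-2)·-0.143) / (7) = -1.071
  r = (2 - (-2)·1.167 - (1)·-1.429 - (2)·-0.143) / (-8) = -0.756
  s = (-1 - (1)·1.167 - (2)·-1.429 - (3)·-0.125) / (7) = 0.152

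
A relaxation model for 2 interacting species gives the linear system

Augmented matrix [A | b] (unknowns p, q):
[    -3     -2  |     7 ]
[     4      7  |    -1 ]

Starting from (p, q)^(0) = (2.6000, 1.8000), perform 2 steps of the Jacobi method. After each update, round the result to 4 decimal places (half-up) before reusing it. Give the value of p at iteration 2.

-1.2476

Iteration 1:
  p = (7 - (-2)·1.8000) / (-3) = -3.5333
  q = (-1 - (4)·2.6000) / (7) = -1.6286
Iteration 2:
  p = (7 - (-2)·-1.6286) / (-3) = -1.2476
  q = (-1 - (4)·-3.5333) / (7) = 1.8762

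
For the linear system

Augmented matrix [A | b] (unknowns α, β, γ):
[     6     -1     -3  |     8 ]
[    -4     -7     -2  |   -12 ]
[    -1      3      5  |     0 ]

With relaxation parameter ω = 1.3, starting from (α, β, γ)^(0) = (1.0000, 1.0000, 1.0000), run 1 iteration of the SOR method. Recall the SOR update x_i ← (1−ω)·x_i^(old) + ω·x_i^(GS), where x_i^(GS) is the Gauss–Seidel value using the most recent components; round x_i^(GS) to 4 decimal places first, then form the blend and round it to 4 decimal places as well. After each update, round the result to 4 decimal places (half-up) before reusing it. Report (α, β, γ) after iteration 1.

Iteration 1:
  α: GS value = (8 - (-1)·1.0000 - (-3)·1.0000) / (6) = 2.0000;  α ← (1−ω)·1.0000 + ω·2.0000 = 2.3000
  β: GS value = (-12 - (-4)·2.3000 - (-2)·1.0000) / (-7) = 0.1143;  β ← (1−ω)·1.0000 + ω·0.1143 = -0.1514
  γ: GS value = (0 - (-1)·2.3000 - (3)·-0.1514) / (5) = 0.5508;  γ ← (1−ω)·1.0000 + ω·0.5508 = 0.4160

(2.3000, -0.1514, 0.4160)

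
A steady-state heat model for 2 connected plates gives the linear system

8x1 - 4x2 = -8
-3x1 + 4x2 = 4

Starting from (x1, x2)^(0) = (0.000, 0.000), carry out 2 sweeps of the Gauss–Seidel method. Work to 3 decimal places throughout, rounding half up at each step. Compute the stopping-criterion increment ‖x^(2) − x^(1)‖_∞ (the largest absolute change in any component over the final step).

0.125

Iteration 1:
  x1 = (-8 - (-4)·0.000) / (8) = -1.000
  x2 = (4 - (-3)·-1.000) / (4) = 0.250
Iteration 2:
  x1 = (-8 - (-4)·0.250) / (8) = -0.875
  x2 = (4 - (-3)·-0.875) / (4) = 0.344
Change: (0.125, 0.094) → max |·| = 0.125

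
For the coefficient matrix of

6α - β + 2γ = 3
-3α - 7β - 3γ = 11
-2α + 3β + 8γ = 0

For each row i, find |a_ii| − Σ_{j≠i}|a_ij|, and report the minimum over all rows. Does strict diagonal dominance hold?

row 1: |6| − (1+2) = 3
row 2: |-7| − (3+3) = 1
row 3: |8| − (2+3) = 3
minimum over rows = 1 → strictly diagonally dominant (convergence guaranteed)

1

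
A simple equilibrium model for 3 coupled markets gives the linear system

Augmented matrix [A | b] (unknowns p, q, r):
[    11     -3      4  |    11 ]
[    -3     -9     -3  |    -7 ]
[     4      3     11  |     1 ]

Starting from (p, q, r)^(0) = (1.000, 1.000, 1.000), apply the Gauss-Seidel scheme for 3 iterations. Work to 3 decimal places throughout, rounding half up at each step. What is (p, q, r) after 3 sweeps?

Iteration 1:
  p = (11 - (-3)·1.000 - (4)·1.000) / (11) = 0.909
  q = (-7 - (-3)·0.909 - (-3)·1.000) / (-9) = 0.141
  r = (1 - (4)·0.909 - (3)·0.141) / (11) = -0.278
Iteration 2:
  p = (11 - (-3)·0.141 - (4)·-0.278) / (11) = 1.140
  q = (-7 - (-3)·1.140 - (-3)·-0.278) / (-9) = 0.490
  r = (1 - (4)·1.140 - (3)·0.490) / (11) = -0.457
Iteration 3:
  p = (11 - (-3)·0.490 - (4)·-0.457) / (11) = 1.300
  q = (-7 - (-3)·1.300 - (-3)·-0.457) / (-9) = 0.497
  r = (1 - (4)·1.300 - (3)·0.497) / (11) = -0.517

(1.300, 0.497, -0.517)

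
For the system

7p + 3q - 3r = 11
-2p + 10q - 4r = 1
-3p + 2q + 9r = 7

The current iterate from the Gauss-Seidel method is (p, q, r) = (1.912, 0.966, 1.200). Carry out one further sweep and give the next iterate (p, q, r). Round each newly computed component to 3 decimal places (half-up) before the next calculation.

(1.672, 0.914, 1.132)

One sweep:
  p = (11 - (3)·0.966 - (-3)·1.200) / (7) = 1.672
  q = (1 - (-2)·1.672 - (-4)·1.200) / (10) = 0.914
  r = (7 - (-3)·1.672 - (2)·0.914) / (9) = 1.132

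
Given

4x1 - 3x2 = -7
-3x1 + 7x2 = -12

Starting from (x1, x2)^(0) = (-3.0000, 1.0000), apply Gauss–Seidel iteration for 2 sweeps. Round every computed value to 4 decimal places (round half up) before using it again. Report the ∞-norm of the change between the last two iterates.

2.3572

Iteration 1:
  x1 = (-7 - (-3)·1.0000) / (4) = -1.0000
  x2 = (-12 - (-3)·-1.0000) / (7) = -2.1429
Iteration 2:
  x1 = (-7 - (-3)·-2.1429) / (4) = -3.3572
  x2 = (-12 - (-3)·-3.3572) / (7) = -3.1531
Change: (-2.3572, -1.0102) → max |·| = 2.3572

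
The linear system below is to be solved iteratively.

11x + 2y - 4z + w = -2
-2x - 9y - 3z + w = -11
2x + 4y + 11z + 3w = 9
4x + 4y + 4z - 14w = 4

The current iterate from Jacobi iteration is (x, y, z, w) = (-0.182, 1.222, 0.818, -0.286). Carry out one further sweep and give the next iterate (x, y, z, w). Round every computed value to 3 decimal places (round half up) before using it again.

(-0.081, 0.958, 0.485, 0.245)

One sweep:
  x = (-2 - (2)·1.222 - (-4)·0.818 - (1)·-0.286) / (11) = -0.081
  y = (-11 - (-2)·-0.182 - (-3)·0.818 - (1)·-0.286) / (-9) = 0.958
  z = (9 - (2)·-0.182 - (4)·1.222 - (3)·-0.286) / (11) = 0.485
  w = (4 - (4)·-0.182 - (4)·1.222 - (4)·0.818) / (-14) = 0.245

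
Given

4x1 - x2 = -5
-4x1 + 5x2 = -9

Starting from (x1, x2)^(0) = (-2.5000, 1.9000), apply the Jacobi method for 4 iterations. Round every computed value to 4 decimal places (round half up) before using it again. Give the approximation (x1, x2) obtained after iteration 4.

Iteration 1:
  x1 = (-5 - (-1)·1.9000) / (4) = -0.7750
  x2 = (-9 - (-4)·-2.5000) / (5) = -3.8000
Iteration 2:
  x1 = (-5 - (-1)·-3.8000) / (4) = -2.2000
  x2 = (-9 - (-4)·-0.7750) / (5) = -2.4200
Iteration 3:
  x1 = (-5 - (-1)·-2.4200) / (4) = -1.8550
  x2 = (-9 - (-4)·-2.2000) / (5) = -3.5600
Iteration 4:
  x1 = (-5 - (-1)·-3.5600) / (4) = -2.1400
  x2 = (-9 - (-4)·-1.8550) / (5) = -3.2840

(-2.1400, -3.2840)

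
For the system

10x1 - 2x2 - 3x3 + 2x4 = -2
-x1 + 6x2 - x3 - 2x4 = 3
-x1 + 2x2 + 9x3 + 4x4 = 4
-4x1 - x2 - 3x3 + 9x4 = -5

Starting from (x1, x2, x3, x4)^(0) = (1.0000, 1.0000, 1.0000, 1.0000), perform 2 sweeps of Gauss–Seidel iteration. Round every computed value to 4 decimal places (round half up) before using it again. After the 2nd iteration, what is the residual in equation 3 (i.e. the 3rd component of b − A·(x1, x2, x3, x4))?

-0.6375

Iteration 1:
  x1 = (-2 - (-2)·1.0000 - (-3)·1.0000 - (2)·1.0000) / (10) = 0.1000
  x2 = (3 - (-1)·0.1000 - (-1)·1.0000 - (-2)·1.0000) / (6) = 1.0167
  x3 = (4 - (-1)·0.1000 - (2)·1.0167 - (4)·1.0000) / (9) = -0.2148
  x4 = (-5 - (-4)·0.1000 - (-1)·1.0167 - (-3)·-0.2148) / (9) = -0.4697
Iteration 2:
  x1 = (-2 - (-2)·1.0167 - (-3)·-0.2148 - (2)·-0.4697) / (10) = 0.0328
  x2 = (3 - (-1)·0.0328 - (-1)·-0.2148 - (-2)·-0.4697) / (6) = 0.3131
  x3 = (4 - (-1)·0.0328 - (2)·0.3131 - (4)·-0.4697) / (9) = 0.5873
  x4 = (-5 - (-4)·0.0328 - (-1)·0.3131 - (-3)·0.5873) / (9) = -0.3104
Residual b − A·x = (0.6809, 1.1207, -0.6375, -0.0002)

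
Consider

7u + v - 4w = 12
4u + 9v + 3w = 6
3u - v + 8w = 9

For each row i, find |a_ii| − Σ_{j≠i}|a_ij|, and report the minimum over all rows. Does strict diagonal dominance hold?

row 1: |7| − (1+4) = 2
row 2: |9| − (4+3) = 2
row 3: |8| − (3+1) = 4
minimum over rows = 2 → strictly diagonally dominant (convergence guaranteed)

2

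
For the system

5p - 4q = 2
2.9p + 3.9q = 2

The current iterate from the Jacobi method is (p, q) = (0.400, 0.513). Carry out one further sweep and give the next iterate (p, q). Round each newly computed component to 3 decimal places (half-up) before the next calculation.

One sweep:
  p = (2 - (-4)·0.513) / (5) = 0.810
  q = (2 - (2.9)·0.400) / (3.9) = 0.215

(0.810, 0.215)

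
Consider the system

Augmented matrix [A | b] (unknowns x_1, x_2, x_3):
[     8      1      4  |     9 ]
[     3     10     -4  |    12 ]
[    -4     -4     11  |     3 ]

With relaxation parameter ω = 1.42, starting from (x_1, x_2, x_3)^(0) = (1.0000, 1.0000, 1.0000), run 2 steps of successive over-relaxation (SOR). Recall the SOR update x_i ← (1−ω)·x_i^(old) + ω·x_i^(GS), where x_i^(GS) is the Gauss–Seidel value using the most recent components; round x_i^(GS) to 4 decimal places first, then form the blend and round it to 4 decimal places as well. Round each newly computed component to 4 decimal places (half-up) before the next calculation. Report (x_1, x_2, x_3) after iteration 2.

Iteration 1:
  x_1: GS value = (9 - (1)·1.0000 - (4)·1.0000) / (8) = 0.5000;  x_1 ← (1−ω)·1.0000 + ω·0.5000 = 0.2900
  x_2: GS value = (12 - (3)·0.2900 - (-4)·1.0000) / (10) = 1.5130;  x_2 ← (1−ω)·1.0000 + ω·1.5130 = 1.7285
  x_3: GS value = (3 - (-4)·0.2900 - (-4)·1.7285) / (11) = 1.0067;  x_3 ← (1−ω)·1.0000 + ω·1.0067 = 1.0095
Iteration 2:
  x_1: GS value = (9 - (1)·1.7285 - (4)·1.0095) / (8) = 0.4042;  x_1 ← (1−ω)·0.2900 + ω·0.4042 = 0.4522
  x_2: GS value = (12 - (3)·0.4522 - (-4)·1.0095) / (10) = 1.4681;  x_2 ← (1−ω)·1.7285 + ω·1.4681 = 1.3587
  x_3: GS value = (3 - (-4)·0.4522 - (-4)·1.3587) / (11) = 0.9312;  x_3 ← (1−ω)·1.0095 + ω·0.9312 = 0.8983

(0.4522, 1.3587, 0.8983)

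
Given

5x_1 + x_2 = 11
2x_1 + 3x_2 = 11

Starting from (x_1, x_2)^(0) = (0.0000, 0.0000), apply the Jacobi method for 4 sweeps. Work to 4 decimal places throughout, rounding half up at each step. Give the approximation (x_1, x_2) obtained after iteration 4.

(1.6622, 2.4933)

Iteration 1:
  x_1 = (11 - (1)·0.0000) / (5) = 2.2000
  x_2 = (11 - (2)·0.0000) / (3) = 3.6667
Iteration 2:
  x_1 = (11 - (1)·3.6667) / (5) = 1.4667
  x_2 = (11 - (2)·2.2000) / (3) = 2.2000
Iteration 3:
  x_1 = (11 - (1)·2.2000) / (5) = 1.7600
  x_2 = (11 - (2)·1.4667) / (3) = 2.6889
Iteration 4:
  x_1 = (11 - (1)·2.6889) / (5) = 1.6622
  x_2 = (11 - (2)·1.7600) / (3) = 2.4933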